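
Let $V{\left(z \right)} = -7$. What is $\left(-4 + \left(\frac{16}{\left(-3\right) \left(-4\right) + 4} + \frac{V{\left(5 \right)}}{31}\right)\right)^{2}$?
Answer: $\frac{10000}{961} \approx 10.406$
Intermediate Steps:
$\left(-4 + \left(\frac{16}{\left(-3\right) \left(-4\right) + 4} + \frac{V{\left(5 \right)}}{31}\right)\right)^{2} = \left(-4 + \left(\frac{16}{\left(-3\right) \left(-4\right) + 4} - \frac{7}{31}\right)\right)^{2} = \left(-4 + \left(\frac{16}{12 + 4} - \frac{7}{31}\right)\right)^{2} = \left(-4 - \left(\frac{7}{31} - \frac{16}{16}\right)\right)^{2} = \left(-4 + \left(16 \cdot \frac{1}{16} - \frac{7}{31}\right)\right)^{2} = \left(-4 + \left(1 - \frac{7}{31}\right)\right)^{2} = \left(-4 + \frac{24}{31}\right)^{2} = \left(- \frac{100}{31}\right)^{2} = \frac{10000}{961}$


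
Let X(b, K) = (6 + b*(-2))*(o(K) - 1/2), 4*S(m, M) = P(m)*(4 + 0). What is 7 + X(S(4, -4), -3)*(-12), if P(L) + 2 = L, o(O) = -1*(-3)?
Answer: -53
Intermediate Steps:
o(O) = 3
P(L) = -2 + L
S(m, M) = -2 + m (S(m, M) = ((-2 + m)*(4 + 0))/4 = ((-2 + m)*4)/4 = (-8 + 4*m)/4 = -2 + m)
X(b, K) = 15 - 5*b (X(b, K) = (6 + b*(-2))*(3 - 1/2) = (6 - 2*b)*(3 - 1*½) = (6 - 2*b)*(3 - ½) = (6 - 2*b)*(5/2) = 15 - 5*b)
7 + X(S(4, -4), -3)*(-12) = 7 + (15 - 5*(-2 + 4))*(-12) = 7 + (15 - 5*2)*(-12) = 7 + (15 - 10)*(-12) = 7 + 5*(-12) = 7 - 60 = -53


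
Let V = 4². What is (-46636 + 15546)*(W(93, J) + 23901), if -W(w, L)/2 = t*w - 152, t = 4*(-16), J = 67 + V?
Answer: -1122628810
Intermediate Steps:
V = 16
J = 83 (J = 67 + 16 = 83)
t = -64
W(w, L) = 304 + 128*w (W(w, L) = -2*(-64*w - 152) = -2*(-152 - 64*w) = 304 + 128*w)
(-46636 + 15546)*(W(93, J) + 23901) = (-46636 + 15546)*((304 + 128*93) + 23901) = -31090*((304 + 11904) + 23901) = -31090*(12208 + 23901) = -31090*36109 = -1122628810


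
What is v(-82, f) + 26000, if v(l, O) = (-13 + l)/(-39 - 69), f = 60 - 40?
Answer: 2808095/108 ≈ 26001.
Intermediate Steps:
f = 20
v(l, O) = 13/108 - l/108 (v(l, O) = (-13 + l)/(-108) = (-13 + l)*(-1/108) = 13/108 - l/108)
v(-82, f) + 26000 = (13/108 - 1/108*(-82)) + 26000 = (13/108 + 41/54) + 26000 = 95/108 + 26000 = 2808095/108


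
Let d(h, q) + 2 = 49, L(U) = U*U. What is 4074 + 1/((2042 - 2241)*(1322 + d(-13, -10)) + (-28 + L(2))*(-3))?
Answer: 1109590565/272359 ≈ 4074.0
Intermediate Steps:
L(U) = U**2
d(h, q) = 47 (d(h, q) = -2 + 49 = 47)
4074 + 1/((2042 - 2241)*(1322 + d(-13, -10)) + (-28 + L(2))*(-3)) = 4074 + 1/((2042 - 2241)*(1322 + 47) + (-28 + 2**2)*(-3)) = 4074 + 1/(-199*1369 + (-28 + 4)*(-3)) = 4074 + 1/(-272431 - 24*(-3)) = 4074 + 1/(-272431 + 72) = 4074 + 1/(-272359) = 4074 - 1/272359 = 1109590565/272359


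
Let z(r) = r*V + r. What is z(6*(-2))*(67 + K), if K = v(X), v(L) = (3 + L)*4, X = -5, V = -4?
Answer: 2124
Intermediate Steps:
v(L) = 12 + 4*L
z(r) = -3*r (z(r) = r*(-4) + r = -4*r + r = -3*r)
K = -8 (K = 12 + 4*(-5) = 12 - 20 = -8)
z(6*(-2))*(67 + K) = (-18*(-2))*(67 - 8) = -3*(-12)*59 = 36*59 = 2124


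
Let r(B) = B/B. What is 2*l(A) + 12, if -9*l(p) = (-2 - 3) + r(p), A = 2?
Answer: 116/9 ≈ 12.889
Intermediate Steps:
r(B) = 1
l(p) = 4/9 (l(p) = -((-2 - 3) + 1)/9 = -(-5 + 1)/9 = -1/9*(-4) = 4/9)
2*l(A) + 12 = 2*(4/9) + 12 = 8/9 + 12 = 116/9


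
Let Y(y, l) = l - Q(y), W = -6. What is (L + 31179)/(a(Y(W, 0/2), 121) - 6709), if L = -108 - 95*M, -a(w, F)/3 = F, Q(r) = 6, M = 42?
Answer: -1593/416 ≈ -3.8293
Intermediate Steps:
Y(y, l) = -6 + l (Y(y, l) = l - 1*6 = l - 6 = -6 + l)
a(w, F) = -3*F
L = -4098 (L = -108 - 95*42 = -108 - 3990 = -4098)
(L + 31179)/(a(Y(W, 0/2), 121) - 6709) = (-4098 + 31179)/(-3*121 - 6709) = 27081/(-363 - 6709) = 27081/(-7072) = 27081*(-1/7072) = -1593/416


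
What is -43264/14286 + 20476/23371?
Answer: -359301404/166939053 ≈ -2.1523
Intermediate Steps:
-43264/14286 + 20476/23371 = -43264*1/14286 + 20476*(1/23371) = -21632/7143 + 20476/23371 = -359301404/166939053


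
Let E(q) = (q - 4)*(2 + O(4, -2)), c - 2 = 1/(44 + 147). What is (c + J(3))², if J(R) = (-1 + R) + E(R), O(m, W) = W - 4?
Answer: 2337841/36481 ≈ 64.084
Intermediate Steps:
O(m, W) = -4 + W
c = 383/191 (c = 2 + 1/(44 + 147) = 2 + 1/191 = 383/191 ≈ 2.0052)
E(q) = 16 - 4*q (E(q) = (q - 4)*(2 + (-4 - 2)) = (-4 + q)*(2 - 6) = (-4 + q)*(-4) = 16 - 4*q)
J(R) = 15 - 3*R (J(R) = (-1 + R) + (16 - 4*R) = 15 - 3*R)
(c + J(3))² = (383/191 + (15 - 3*3))² = (383/191 + (15 - 9))² = (383/191 + 6)² = (1529/191)² = 2337841/36481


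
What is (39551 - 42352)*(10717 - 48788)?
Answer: 106636871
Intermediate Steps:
(39551 - 42352)*(10717 - 48788) = -2801*(-38071) = 106636871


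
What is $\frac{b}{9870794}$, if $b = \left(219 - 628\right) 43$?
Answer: $- \frac{17587}{9870794} \approx -0.0017817$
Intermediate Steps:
$b = -17587$ ($b = \left(-409\right) 43 = -17587$)
$\frac{b}{9870794} = - \frac{17587}{9870794}$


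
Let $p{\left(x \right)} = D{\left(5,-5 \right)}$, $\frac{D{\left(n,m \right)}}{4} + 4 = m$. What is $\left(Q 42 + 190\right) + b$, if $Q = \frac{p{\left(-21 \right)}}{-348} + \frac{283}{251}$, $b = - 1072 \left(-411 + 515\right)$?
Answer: $- \frac{809761822}{7279} \approx -1.1125 \cdot 10^{5}$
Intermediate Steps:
$D{\left(n,m \right)} = -16 + 4 m$
$p{\left(x \right)} = -36$ ($p{\left(x \right)} = -16 + 4 \left(-5\right) = -16 - 20 = -36$)
$b = -111488$ ($b = \left(-1072\right) 104 = -111488$)
$Q = \frac{8960}{7279}$ ($Q = - \frac{36}{-348} + \frac{283}{251} = \left(-36\right) \left(- \frac{1}{348}\right) + 283 \cdot \frac{1}{251} = \frac{3}{29} + \frac{283}{251} = \frac{8960}{7279} \approx 1.2309$)
$\left(Q 42 + 190\right) + b = \left(\frac{8960}{7279} \cdot 42 + 190\right) - 111488 = \left(\frac{376320}{7279} + 190\right) - 111488 = \frac{1759330}{7279} - 111488 = - \frac{809761822}{7279}$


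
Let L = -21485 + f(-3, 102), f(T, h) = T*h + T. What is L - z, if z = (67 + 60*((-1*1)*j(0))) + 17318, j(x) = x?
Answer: -39179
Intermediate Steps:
f(T, h) = T + T*h
L = -21794 (L = -21485 - 3*(1 + 102) = -21485 - 3*103 = -21485 - 309 = -21794)
z = 17385 (z = (67 + 60*(-1*1*0)) + 17318 = (67 + 60*(-1*0)) + 17318 = (67 + 60*0) + 17318 = (67 + 0) + 17318 = 67 + 17318 = 17385)
L - z = -21794 - 1*17385 = -21794 - 17385 = -39179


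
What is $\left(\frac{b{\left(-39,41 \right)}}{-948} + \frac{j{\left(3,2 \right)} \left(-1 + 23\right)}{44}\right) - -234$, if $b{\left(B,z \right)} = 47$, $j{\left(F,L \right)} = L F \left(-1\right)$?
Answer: $\frac{218941}{948} \approx 230.95$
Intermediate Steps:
$j{\left(F,L \right)} = - F L$ ($j{\left(F,L \right)} = F L \left(-1\right) = - F L$)
$\left(\frac{b{\left(-39,41 \right)}}{-948} + \frac{j{\left(3,2 \right)} \left(-1 + 23\right)}{44}\right) - -234 = \left(\frac{47}{-948} + \frac{\left(-1\right) 3 \cdot 2 \left(-1 + 23\right)}{44}\right) - -234 = \left(47 \left(- \frac{1}{948}\right) + \left(-6\right) 22 \cdot \frac{1}{44}\right) + 234 = \left(- \frac{47}{948} - 3\right) + 234 = - \frac{2891}{948} + 234 = \frac{218941}{948}$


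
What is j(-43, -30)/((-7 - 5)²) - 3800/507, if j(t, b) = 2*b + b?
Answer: -32935/4056 ≈ -8.1201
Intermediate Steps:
j(t, b) = 3*b
j(-43, -30)/((-7 - 5)²) - 3800/507 = (3*(-30))/((-7 - 5)²) - 3800/507 = -90/((-12)²) - 3800*1/507 = -90/144 - 3800/507 = -90*1/144 - 3800/507 = -5/8 - 3800/507 = -32935/4056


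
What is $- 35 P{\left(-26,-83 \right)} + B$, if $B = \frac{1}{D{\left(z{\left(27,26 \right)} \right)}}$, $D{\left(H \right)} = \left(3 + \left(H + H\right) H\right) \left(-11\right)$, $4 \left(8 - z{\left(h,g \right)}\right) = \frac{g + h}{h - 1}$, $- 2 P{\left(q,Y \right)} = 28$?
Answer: $\frac{3358314942}{6853715} \approx 490.0$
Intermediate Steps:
$P{\left(q,Y \right)} = -14$ ($P{\left(q,Y \right)} = \left(- \frac{1}{2}\right) 28 = -14$)
$z{\left(h,g \right)} = 8 - \frac{g + h}{4 \left(-1 + h\right)}$ ($z{\left(h,g \right)} = 8 - \frac{\left(g + h\right) \frac{1}{h - 1}}{4} = 8 - \frac{\left(g + h\right) \frac{1}{-1 + h}}{4} = 8 - \frac{\frac{1}{-1 + h} \left(g + h\right)}{4} = 8 - \frac{g + h}{4 \left(-1 + h\right)}$)
$D{\left(H \right)} = -33 - 22 H^{2}$ ($D{\left(H \right)} = \left(3 + 2 H H\right) \left(-11\right) = \left(3 + 2 H^{2}\right) \left(-11\right) = -33 - 22 H^{2}$)
$B = - \frac{5408}{6853715}$ ($B = \frac{1}{-33 - 22 \left(\frac{-32 - 26 + 31 \cdot 27}{4 \left(-1 + 27\right)}\right)^{2}} = \frac{1}{-33 - 22 \left(\frac{-32 - 26 + 837}{4 \cdot 26}\right)^{2}} = \frac{1}{-33 - 22 \left(\frac{1}{4} \cdot \frac{1}{26} \cdot 779\right)^{2}} = \frac{1}{-33 - 22 \left(\frac{779}{104}\right)^{2}} = \frac{1}{-33 - \frac{6675251}{5408}} = \frac{1}{- \frac{6853715}{5408}} = - \frac{5408}{6853715} \approx -0.00078906$)
$- 35 P{\left(-26,-83 \right)} + B = \left(-35\right) \left(-14\right) - \frac{5408}{6853715} = 490 - \frac{5408}{6853715} = \frac{3358314942}{6853715}$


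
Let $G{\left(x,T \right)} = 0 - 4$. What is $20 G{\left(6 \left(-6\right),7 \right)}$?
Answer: $-80$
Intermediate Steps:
$G{\left(x,T \right)} = -4$ ($G{\left(x,T \right)} = 0 - 4 = -4$)
$20 G{\left(6 \left(-6\right),7 \right)} = 20 \left(-4\right) = -80$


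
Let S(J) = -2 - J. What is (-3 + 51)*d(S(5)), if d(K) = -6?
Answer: -288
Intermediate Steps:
(-3 + 51)*d(S(5)) = (-3 + 51)*(-6) = 48*(-6) = -288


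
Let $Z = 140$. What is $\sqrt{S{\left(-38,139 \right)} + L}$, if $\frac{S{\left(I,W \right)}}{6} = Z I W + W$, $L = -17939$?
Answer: $i \sqrt{4453985} \approx 2110.4 i$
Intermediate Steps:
$S{\left(I,W \right)} = 6 W + 840 I W$ ($S{\left(I,W \right)} = 6 \left(140 I W + W\right) = 6 \left(W + 140 I W\right) = 6 W + 840 I W$)
$\sqrt{S{\left(-38,139 \right)} + L} = \sqrt{6 \cdot 139 \left(1 + 140 \left(-38\right)\right) - 17939} = \sqrt{6 \cdot 139 \left(1 - 5320\right) - 17939} = \sqrt{6 \cdot 139 \left(-5319\right) - 17939} = \sqrt{-4436046 - 17939} = \sqrt{-4453985} = i \sqrt{4453985}$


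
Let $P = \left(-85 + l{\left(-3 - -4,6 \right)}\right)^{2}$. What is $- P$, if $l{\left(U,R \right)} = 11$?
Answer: $-5476$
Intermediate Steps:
$P = 5476$ ($P = \left(-85 + 11\right)^{2} = \left(-74\right)^{2} = 5476$)
$- P = \left(-1\right) 5476 = -5476$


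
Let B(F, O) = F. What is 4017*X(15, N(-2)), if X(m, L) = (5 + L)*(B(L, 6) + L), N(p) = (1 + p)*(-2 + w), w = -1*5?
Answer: 674856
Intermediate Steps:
w = -5
N(p) = -7 - 7*p (N(p) = (1 + p)*(-2 - 5) = (1 + p)*(-7) = -7 - 7*p)
X(m, L) = 2*L*(5 + L) (X(m, L) = (5 + L)*(L + L) = (5 + L)*(2*L) = 2*L*(5 + L))
4017*X(15, N(-2)) = 4017*(2*(-7 - 7*(-2))*(5 + (-7 - 7*(-2)))) = 4017*(2*(-7 + 14)*(5 + (-7 + 14))) = 4017*(2*7*(5 + 7)) = 4017*(2*7*12) = 4017*168 = 674856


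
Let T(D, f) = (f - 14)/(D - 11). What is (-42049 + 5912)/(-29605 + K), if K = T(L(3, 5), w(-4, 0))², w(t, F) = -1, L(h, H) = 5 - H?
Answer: 4372577/3581980 ≈ 1.2207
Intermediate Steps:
T(D, f) = (-14 + f)/(-11 + D)
K = 225/121 (K = ((-14 - 1)/(-11 + (5 - 1*5)))² = (-15/(-11 + (5 - 5)))² = (-15/(-11 + 0))² = (-15/(-11))² = (-1/11*(-15))² = (15/11)² = 225/121 ≈ 1.8595)
(-42049 + 5912)/(-29605 + K) = (-42049 + 5912)/(-29605 + 225/121) = -36137/(-3581980/121) = -36137*(-121/3581980) = 4372577/3581980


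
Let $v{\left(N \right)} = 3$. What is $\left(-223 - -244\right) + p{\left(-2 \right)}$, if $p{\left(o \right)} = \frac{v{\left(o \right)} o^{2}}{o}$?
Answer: $15$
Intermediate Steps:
$p{\left(o \right)} = 3 o$ ($p{\left(o \right)} = \frac{3 o^{2}}{o} = 3 o$)
$\left(-223 - -244\right) + p{\left(-2 \right)} = \left(-223 - -244\right) + 3 \left(-2\right) = \left(-223 + 244\right) - 6 = 21 - 6 = 15$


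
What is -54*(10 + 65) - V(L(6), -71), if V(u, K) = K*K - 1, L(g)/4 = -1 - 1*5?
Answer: -9090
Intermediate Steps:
L(g) = -24 (L(g) = 4*(-1 - 1*5) = 4*(-1 - 5) = 4*(-6) = -24)
V(u, K) = -1 + K**2 (V(u, K) = K**2 - 1 = -1 + K**2)
-54*(10 + 65) - V(L(6), -71) = -54*(10 + 65) - (-1 + (-71)**2) = -54*75 - (-1 + 5041) = -4050 - 1*5040 = -4050 - 5040 = -9090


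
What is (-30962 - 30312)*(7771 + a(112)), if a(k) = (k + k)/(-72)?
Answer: -4283726614/9 ≈ -4.7597e+8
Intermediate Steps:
a(k) = -k/36 (a(k) = (2*k)*(-1/72) = -k/36)
(-30962 - 30312)*(7771 + a(112)) = (-30962 - 30312)*(7771 - 1/36*112) = -61274*(7771 - 28/9) = -61274*69911/9 = -4283726614/9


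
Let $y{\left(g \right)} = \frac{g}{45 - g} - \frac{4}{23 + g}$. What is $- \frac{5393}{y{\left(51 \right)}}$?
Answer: $\frac{399082}{633} \approx 630.46$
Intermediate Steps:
$y{\left(g \right)} = - \frac{4}{23 + g} + \frac{g}{45 - g}$
$- \frac{5393}{y{\left(51 \right)}} = - \frac{5393}{\frac{1}{1035 - 51^{2} + 22 \cdot 51} \left(-180 + 51^{2} + 27 \cdot 51\right)} = - \frac{5393}{\frac{1}{1035 - 2601 + 1122} \left(-180 + 2601 + 1377\right)} = - \frac{5393}{\frac{1}{1035 - 2601 + 1122} \cdot 3798} = - \frac{5393}{\frac{1}{-444} \cdot 3798} = - \frac{5393}{\left(- \frac{1}{444}\right) 3798} = - \frac{5393}{- \frac{633}{74}} = \left(-5393\right) \left(- \frac{74}{633}\right) = \frac{399082}{633}$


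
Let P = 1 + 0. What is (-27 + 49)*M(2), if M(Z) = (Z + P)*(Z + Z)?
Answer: 264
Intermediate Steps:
P = 1
M(Z) = 2*Z*(1 + Z) (M(Z) = (Z + 1)*(Z + Z) = (1 + Z)*(2*Z) = 2*Z*(1 + Z))
(-27 + 49)*M(2) = (-27 + 49)*(2*2*(1 + 2)) = 22*(2*2*3) = 22*12 = 264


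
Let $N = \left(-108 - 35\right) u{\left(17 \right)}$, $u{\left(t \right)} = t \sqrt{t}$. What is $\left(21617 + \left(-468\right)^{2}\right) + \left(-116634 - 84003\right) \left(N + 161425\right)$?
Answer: $-32387587084 + 487748547 \sqrt{17} \approx -3.0377 \cdot 10^{10}$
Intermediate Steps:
$u{\left(t \right)} = t^{\frac{3}{2}}$
$N = - 2431 \sqrt{17}$ ($N = \left(-108 - 35\right) 17^{\frac{3}{2}} = \left(-108 - 35\right) 17 \sqrt{17} = - 143 \cdot 17 \sqrt{17} = - 2431 \sqrt{17} \approx -10023.0$)
$\left(21617 + \left(-468\right)^{2}\right) + \left(-116634 - 84003\right) \left(N + 161425\right) = \left(21617 + \left(-468\right)^{2}\right) + \left(-116634 - 84003\right) \left(- 2431 \sqrt{17} + 161425\right) = \left(21617 + 219024\right) - 200637 \left(161425 - 2431 \sqrt{17}\right) = 240641 - \left(32387827725 - 487748547 \sqrt{17}\right) = -32387587084 + 487748547 \sqrt{17}$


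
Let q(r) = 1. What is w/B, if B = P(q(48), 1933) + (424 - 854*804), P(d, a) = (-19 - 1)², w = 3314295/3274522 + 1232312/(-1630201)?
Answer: -1367734268431/3660846189860396224 ≈ -3.7361e-7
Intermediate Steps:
w = 1367734268431/5338129038922 (w = 3314295*(1/3274522) + 1232312*(-1/1630201) = 3314295/3274522 - 1232312/1630201 = 1367734268431/5338129038922 ≈ 0.25622)
P(d, a) = 400 (P(d, a) = (-20)² = 400)
B = -685792 (B = 400 + (424 - 854*804) = 400 + (424 - 686616) = 400 - 686192 = -685792)
w/B = (1367734268431/5338129038922)/(-685792) = (1367734268431/5338129038922)*(-1/685792) = -1367734268431/3660846189860396224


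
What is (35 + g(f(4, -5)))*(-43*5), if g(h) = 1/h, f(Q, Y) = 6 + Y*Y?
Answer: -233490/31 ≈ -7531.9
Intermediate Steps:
f(Q, Y) = 6 + Y²
(35 + g(f(4, -5)))*(-43*5) = (35 + 1/(6 + (-5)²))*(-43*5) = (35 + 1/(6 + 25))*(-215) = (35 + 1/31)*(-215) = (1086/31)*(-215) = -233490/31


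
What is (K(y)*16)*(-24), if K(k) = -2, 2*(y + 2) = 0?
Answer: 768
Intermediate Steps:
y = -2 (y = -2 + (1/2)*0 = -2 + 0 = -2)
(K(y)*16)*(-24) = -2*16*(-24) = -32*(-24) = 768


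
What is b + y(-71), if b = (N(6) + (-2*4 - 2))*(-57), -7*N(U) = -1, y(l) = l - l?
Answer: 3933/7 ≈ 561.86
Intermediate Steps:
y(l) = 0
N(U) = ⅐ (N(U) = -⅐*(-1) = ⅐)
b = 3933/7 (b = (⅐ + (-2*4 - 2))*(-57) = (⅐ + (-8 - 2))*(-57) = (⅐ - 10)*(-57) = -69/7*(-57) = 3933/7 ≈ 561.86)
b + y(-71) = 3933/7 + 0 = 3933/7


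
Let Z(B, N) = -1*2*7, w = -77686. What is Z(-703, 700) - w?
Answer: 77672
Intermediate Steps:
Z(B, N) = -14 (Z(B, N) = -2*7 = -14)
Z(-703, 700) - w = -14 - 1*(-77686) = -14 + 77686 = 77672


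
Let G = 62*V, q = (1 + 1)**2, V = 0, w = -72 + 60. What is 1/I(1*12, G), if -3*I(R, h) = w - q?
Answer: 3/16 ≈ 0.18750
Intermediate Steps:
w = -12
q = 4 (q = 2**2 = 4)
G = 0 (G = 62*0 = 0)
I(R, h) = 16/3 (I(R, h) = -(-12 - 1*4)/3 = -(-12 - 4)/3 = -1/3*(-16) = 16/3)
1/I(1*12, G) = 1/(16/3) = 3/16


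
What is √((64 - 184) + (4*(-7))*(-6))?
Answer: 4*√3 ≈ 6.9282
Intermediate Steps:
√((64 - 184) + (4*(-7))*(-6)) = √(-120 - 28*(-6)) = √(-120 + 168) = √48 = 4*√3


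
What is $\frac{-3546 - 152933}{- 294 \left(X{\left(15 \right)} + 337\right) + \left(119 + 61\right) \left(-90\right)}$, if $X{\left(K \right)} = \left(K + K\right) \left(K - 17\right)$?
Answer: $\frac{156479}{97638} \approx 1.6026$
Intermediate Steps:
$X{\left(K \right)} = 2 K \left(-17 + K\right)$
$\frac{-3546 - 152933}{- 294 \left(X{\left(15 \right)} + 337\right) + \left(119 + 61\right) \left(-90\right)} = \frac{-3546 - 152933}{- 294 \left(2 \cdot 15 \left(-17 + 15\right) + 337\right) + \left(119 + 61\right) \left(-90\right)} = - \frac{156479}{- 294 \left(2 \cdot 15 \left(-2\right) + 337\right) + 180 \left(-90\right)} = - \frac{156479}{- 294 \left(-60 + 337\right) - 16200} = - \frac{156479}{\left(-294\right) 277 - 16200} = - \frac{156479}{-81438 - 16200} = - \frac{156479}{-97638} = \left(-156479\right) \left(- \frac{1}{97638}\right) = \frac{156479}{97638}$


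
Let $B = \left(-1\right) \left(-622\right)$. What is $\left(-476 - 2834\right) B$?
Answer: $-2058820$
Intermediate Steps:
$B = 622$
$\left(-476 - 2834\right) B = \left(-476 - 2834\right) 622 = \left(-3310\right) 622 = -2058820$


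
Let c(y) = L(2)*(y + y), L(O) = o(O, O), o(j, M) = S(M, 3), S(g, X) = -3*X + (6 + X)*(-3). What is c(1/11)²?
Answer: 5184/121 ≈ 42.843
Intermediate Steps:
S(g, X) = -18 - 6*X (S(g, X) = -3*X + (-18 - 3*X) = -18 - 6*X)
o(j, M) = -36 (o(j, M) = -18 - 6*3 = -18 - 18 = -36)
L(O) = -36
c(y) = -72*y (c(y) = -36*(y + y) = -72*y)
c(1/11)² = (-72/11)² = 5184/121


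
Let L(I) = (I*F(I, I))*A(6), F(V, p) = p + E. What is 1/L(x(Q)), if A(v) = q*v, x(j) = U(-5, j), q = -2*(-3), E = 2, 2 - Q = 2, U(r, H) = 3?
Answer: 1/540 ≈ 0.0018519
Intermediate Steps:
Q = 0 (Q = 2 - 1*2 = 2 - 2 = 0)
q = 6
x(j) = 3
F(V, p) = 2 + p (F(V, p) = p + 2 = 2 + p)
A(v) = 6*v
L(I) = 36*I*(2 + I) (L(I) = (I*(2 + I))*(6*6) = (I*(2 + I))*36 = 36*I*(2 + I))
1/L(x(Q)) = 1/(36*3*(2 + 3)) = 1/(36*3*5) = 1/540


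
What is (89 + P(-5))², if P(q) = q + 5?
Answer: 7921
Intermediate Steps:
P(q) = 5 + q
(89 + P(-5))² = (89 + (5 - 5))² = (89 + 0)² = 89² = 7921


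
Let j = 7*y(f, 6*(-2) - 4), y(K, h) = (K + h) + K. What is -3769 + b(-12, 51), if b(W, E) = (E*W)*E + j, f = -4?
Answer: -35149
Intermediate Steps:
y(K, h) = h + 2*K
j = -168 (j = 7*((6*(-2) - 4) + 2*(-4)) = 7*((-12 - 4) - 8) = 7*(-16 - 8) = 7*(-24) = -168)
b(W, E) = -168 + W*E² (b(W, E) = (E*W)*E - 168 = W*E² - 168 = -168 + W*E²)
-3769 + b(-12, 51) = -3769 + (-168 - 12*51²) = -3769 + (-168 - 12*2601) = -3769 + (-168 - 31212) = -3769 - 31380 = -35149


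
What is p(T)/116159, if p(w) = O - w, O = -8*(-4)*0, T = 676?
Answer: -676/116159 ≈ -0.0058196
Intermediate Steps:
O = 0 (O = 32*0 = 0)
p(w) = -w (p(w) = 0 - w = -w)
p(T)/116159 = -1*676/116159 = -676*1/116159 = -676/116159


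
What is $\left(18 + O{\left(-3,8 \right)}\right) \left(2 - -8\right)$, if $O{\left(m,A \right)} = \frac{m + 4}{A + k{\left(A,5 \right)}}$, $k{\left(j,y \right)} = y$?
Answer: $\frac{2350}{13} \approx 180.77$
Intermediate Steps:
$O{\left(m,A \right)} = \frac{4 + m}{5 + A}$ ($O{\left(m,A \right)} = \frac{m + 4}{A + 5} = \frac{4 + m}{5 + A}$)
$\left(18 + O{\left(-3,8 \right)}\right) \left(2 - -8\right) = \left(18 + \frac{4 - 3}{5 + 8}\right) \left(2 - -8\right) = \left(18 + \frac{1}{13} \cdot 1\right) \left(2 + 8\right) = \left(18 + \frac{1}{13} \cdot 1\right) 10 = \left(18 + \frac{1}{13}\right) 10 = \frac{235}{13} \cdot 10 = \frac{2350}{13}$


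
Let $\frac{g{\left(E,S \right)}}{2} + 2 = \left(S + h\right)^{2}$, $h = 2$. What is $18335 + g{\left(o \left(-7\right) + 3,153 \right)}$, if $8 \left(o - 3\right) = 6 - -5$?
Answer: $66381$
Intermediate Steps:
$o = \frac{35}{8}$ ($o = 3 + \frac{6 - -5}{8} = 3 + \frac{6 + 5}{8} = 3 + \frac{1}{8} \cdot 11 = 3 + \frac{11}{8} = \frac{35}{8} \approx 4.375$)
$g{\left(E,S \right)} = -4 + 2 \left(2 + S\right)^{2}$ ($g{\left(E,S \right)} = -4 + 2 \left(S + 2\right)^{2} = -4 + 2 \left(2 + S\right)^{2}$)
$18335 + g{\left(o \left(-7\right) + 3,153 \right)} = 18335 - \left(4 - 2 \left(2 + 153\right)^{2}\right) = 18335 - \left(4 - 2 \cdot 155^{2}\right) = 18335 + \left(-4 + 2 \cdot 24025\right) = 18335 + \left(-4 + 48050\right) = 18335 + 48046 = 66381$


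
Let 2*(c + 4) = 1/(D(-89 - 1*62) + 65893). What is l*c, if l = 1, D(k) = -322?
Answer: -524567/131142 ≈ -4.0000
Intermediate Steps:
c = -524567/131142 (c = -4 + 1/(2*(-322 + 65893)) = -4 + (½)/65571 = -4 + (½)*(1/65571) = -4 + 1/131142 = -524567/131142 ≈ -4.0000)
l*c = 1*(-524567/131142) = -524567/131142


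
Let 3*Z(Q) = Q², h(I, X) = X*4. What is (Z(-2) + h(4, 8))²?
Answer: 10000/9 ≈ 1111.1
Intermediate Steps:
h(I, X) = 4*X
Z(Q) = Q²/3
(Z(-2) + h(4, 8))² = ((⅓)*(-2)² + 4*8)² = ((⅓)*4 + 32)² = (4/3 + 32)² = (100/3)² = 10000/9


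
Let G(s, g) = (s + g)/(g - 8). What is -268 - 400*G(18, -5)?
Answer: 132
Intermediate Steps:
G(s, g) = (g + s)/(-8 + g)
-268 - 400*G(18, -5) = -268 - 400*(-5 + 18)/(-8 - 5) = -268 - 400*13/(-13) = -268 - (-400)*13/13 = -268 - 400*(-1) = -268 + 400 = 132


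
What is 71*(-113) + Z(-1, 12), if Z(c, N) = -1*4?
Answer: -8027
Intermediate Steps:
Z(c, N) = -4
71*(-113) + Z(-1, 12) = 71*(-113) - 4 = -8023 - 4 = -8027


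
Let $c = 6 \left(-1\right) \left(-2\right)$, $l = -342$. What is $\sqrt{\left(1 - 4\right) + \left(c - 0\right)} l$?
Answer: $-1026$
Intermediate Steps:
$c = 12$ ($c = \left(-6\right) \left(-2\right) = 12$)
$\sqrt{\left(1 - 4\right) + \left(c - 0\right)} l = \sqrt{\left(1 - 4\right) + \left(12 - 0\right)} \left(-342\right) = \sqrt{\left(1 - 4\right) + \left(12 + 0\right)} \left(-342\right) = \sqrt{-3 + 12} \left(-342\right) = \sqrt{9} \left(-342\right) = 3 \left(-342\right) = -1026$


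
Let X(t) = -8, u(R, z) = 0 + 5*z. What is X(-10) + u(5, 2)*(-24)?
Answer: -248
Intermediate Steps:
u(R, z) = 5*z
X(-10) + u(5, 2)*(-24) = -8 + (5*2)*(-24) = -8 + 10*(-24) = -8 - 240 = -248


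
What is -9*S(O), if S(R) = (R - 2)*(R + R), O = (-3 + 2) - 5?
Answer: -864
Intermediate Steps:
O = -6 (O = -1 - 5 = -6)
S(R) = 2*R*(-2 + R) (S(R) = (-2 + R)*(2*R) = 2*R*(-2 + R))
-9*S(O) = -18*(-6)*(-2 - 6) = -18*(-6)*(-8) = -9*96 = -864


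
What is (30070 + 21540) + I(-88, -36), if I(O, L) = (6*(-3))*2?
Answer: 51574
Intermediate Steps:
I(O, L) = -36 (I(O, L) = -18*2 = -36)
(30070 + 21540) + I(-88, -36) = (30070 + 21540) - 36 = 51610 - 36 = 51574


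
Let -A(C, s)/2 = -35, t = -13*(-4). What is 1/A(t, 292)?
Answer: 1/70 ≈ 0.014286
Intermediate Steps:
t = 52
A(C, s) = 70 (A(C, s) = -2*(-35) = 70)
1/A(t, 292) = 1/70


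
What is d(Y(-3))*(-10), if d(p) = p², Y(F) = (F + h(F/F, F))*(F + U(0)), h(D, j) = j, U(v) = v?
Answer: -3240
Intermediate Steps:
Y(F) = 2*F² (Y(F) = (F + F)*(F + 0) = (2*F)*F = 2*F²)
d(Y(-3))*(-10) = (2*(-3)²)²*(-10) = (2*9)²*(-10) = 18²*(-10) = 324*(-10) = -3240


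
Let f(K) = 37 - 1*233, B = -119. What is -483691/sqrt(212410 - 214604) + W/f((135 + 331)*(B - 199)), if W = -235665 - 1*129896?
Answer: 52223/28 + 483691*I*sqrt(2194)/2194 ≈ 1865.1 + 10326.0*I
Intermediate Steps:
W = -365561 (W = -235665 - 129896 = -365561)
f(K) = -196 (f(K) = 37 - 233 = -196)
-483691/sqrt(212410 - 214604) + W/f((135 + 331)*(B - 199)) = -483691/sqrt(212410 - 214604) - 365561/(-196) = -483691*(-I*sqrt(2194)/2194) - 365561*(-1/196) = -483691*(-I*sqrt(2194)/2194) + 52223/28 = -(-483691)*I*sqrt(2194)/2194 + 52223/28 = 483691*I*sqrt(2194)/2194 + 52223/28 = 52223/28 + 483691*I*sqrt(2194)/2194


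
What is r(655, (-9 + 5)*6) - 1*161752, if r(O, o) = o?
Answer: -161776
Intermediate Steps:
r(655, (-9 + 5)*6) - 1*161752 = (-9 + 5)*6 - 1*161752 = -4*6 - 161752 = -24 - 161752 = -161776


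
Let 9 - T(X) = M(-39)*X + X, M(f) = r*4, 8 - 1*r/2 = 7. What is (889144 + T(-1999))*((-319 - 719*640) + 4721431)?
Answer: 3865297041088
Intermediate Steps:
r = 2 (r = 16 - 2*7 = 16 - 14 = 2)
M(f) = 8 (M(f) = 2*4 = 8)
T(X) = 9 - 9*X (T(X) = 9 - (8*X + X) = 9 - 9*X)
(889144 + T(-1999))*((-319 - 719*640) + 4721431) = (889144 + (9 - 9*(-1999)))*((-319 - 719*640) + 4721431) = (889144 + (9 + 17991))*((-319 - 460160) + 4721431) = (889144 + 18000)*(-460479 + 4721431) = 907144*4260952 = 3865297041088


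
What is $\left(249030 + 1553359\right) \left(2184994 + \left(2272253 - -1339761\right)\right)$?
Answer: $10448463452112$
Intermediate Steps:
$\left(249030 + 1553359\right) \left(2184994 + \left(2272253 - -1339761\right)\right) = 1802389 \left(2184994 + \left(2272253 + 1339761\right)\right) = 1802389 \left(2184994 + 3612014\right) = 1802389 \cdot 5797008 = 10448463452112$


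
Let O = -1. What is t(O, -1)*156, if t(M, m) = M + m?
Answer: -312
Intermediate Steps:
t(O, -1)*156 = (-1 - 1)*156 = -2*156 = -312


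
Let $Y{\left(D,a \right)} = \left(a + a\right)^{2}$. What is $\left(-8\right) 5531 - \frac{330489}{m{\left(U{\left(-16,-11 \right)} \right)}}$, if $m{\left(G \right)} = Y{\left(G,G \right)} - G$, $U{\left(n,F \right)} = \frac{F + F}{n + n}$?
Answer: $- \frac{24558392}{77} \approx -3.1894 \cdot 10^{5}$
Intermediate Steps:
$Y{\left(D,a \right)} = 4 a^{2}$ ($Y{\left(D,a \right)} = \left(2 a\right)^{2} = 4 a^{2}$)
$U{\left(n,F \right)} = \frac{F}{n}$ ($U{\left(n,F \right)} = \frac{2 F}{2 n} = 2 F \frac{1}{2 n} = \frac{F}{n}$)
$m{\left(G \right)} = - G + 4 G^{2}$ ($m{\left(G \right)} = 4 G^{2} - G = - G + 4 G^{2}$)
$\left(-8\right) 5531 - \frac{330489}{m{\left(U{\left(-16,-11 \right)} \right)}} = \left(-8\right) 5531 - \frac{330489}{- \frac{11}{-16} \left(-1 + 4 \left(- \frac{11}{-16}\right)\right)} = -44248 - \frac{330489}{\left(-11\right) \left(- \frac{1}{16}\right) \left(-1 + 4 \left(\left(-11\right) \left(- \frac{1}{16}\right)\right)\right)} = -44248 - \frac{330489}{\frac{11}{16} \left(-1 + 4 \cdot \frac{11}{16}\right)} = -44248 - \frac{330489}{\frac{11}{16} \left(-1 + \frac{11}{4}\right)} = -44248 - \frac{330489}{\frac{11}{16} \cdot \frac{7}{4}} = -44248 - \frac{330489}{\frac{77}{64}} = -44248 - 330489 \cdot \frac{64}{77} = -44248 - \frac{21151296}{77} = - \frac{24558392}{77}$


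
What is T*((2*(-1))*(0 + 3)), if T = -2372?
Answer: 14232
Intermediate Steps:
T*((2*(-1))*(0 + 3)) = -2372*2*(-1)*(0 + 3) = -(-4744)*3 = -2372*(-6) = 14232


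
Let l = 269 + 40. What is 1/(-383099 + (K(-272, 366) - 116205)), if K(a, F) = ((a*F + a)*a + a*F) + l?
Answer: 1/26553581 ≈ 3.7660e-8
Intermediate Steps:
l = 309
K(a, F) = 309 + F*a + a*(a + F*a) (K(a, F) = ((a*F + a)*a + a*F) + 309 = ((F*a + a)*a + F*a) + 309 = ((a + F*a)*a + F*a) + 309 = (a*(a + F*a) + F*a) + 309 = (F*a + a*(a + F*a)) + 309 = 309 + F*a + a*(a + F*a))
1/(-383099 + (K(-272, 366) - 116205)) = 1/(-383099 + ((309 + (-272)² + 366*(-272) + 366*(-272)²) - 116205)) = 1/(-383099 + ((309 + 73984 - 99552 + 366*73984) - 116205)) = 1/(-383099 + ((309 + 73984 - 99552 + 27078144) - 116205)) = 1/(-383099 + (27052885 - 116205)) = 1/(-383099 + 26936680) = 1/26553581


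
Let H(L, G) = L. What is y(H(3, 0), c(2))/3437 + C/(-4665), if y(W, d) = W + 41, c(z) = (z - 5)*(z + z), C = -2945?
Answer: 2065445/3206721 ≈ 0.64410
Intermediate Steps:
c(z) = 2*z*(-5 + z) (c(z) = (-5 + z)*(2*z) = 2*z*(-5 + z))
y(W, d) = 41 + W
y(H(3, 0), c(2))/3437 + C/(-4665) = (41 + 3)/3437 - 2945/(-4665) = 44*(1/3437) - 2945*(-1/4665) = 44/3437 + 589/933 = 2065445/3206721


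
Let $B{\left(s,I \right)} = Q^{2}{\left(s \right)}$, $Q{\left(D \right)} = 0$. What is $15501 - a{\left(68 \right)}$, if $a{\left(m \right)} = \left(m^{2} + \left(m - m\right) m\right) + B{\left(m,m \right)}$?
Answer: $10877$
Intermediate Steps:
$B{\left(s,I \right)} = 0$ ($B{\left(s,I \right)} = 0^{2} = 0$)
$a{\left(m \right)} = m^{2}$ ($a{\left(m \right)} = \left(m^{2} + \left(m - m\right) m\right) + 0 = \left(m^{2} + 0 m\right) + 0 = \left(m^{2} + 0\right) + 0 = m^{2} + 0 = m^{2}$)
$15501 - a{\left(68 \right)} = 15501 - 68^{2} = 15501 - 4624 = 10877$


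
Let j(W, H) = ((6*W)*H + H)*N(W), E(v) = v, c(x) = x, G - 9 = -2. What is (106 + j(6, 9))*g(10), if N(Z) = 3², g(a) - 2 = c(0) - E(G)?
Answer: -15515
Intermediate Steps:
G = 7 (G = 9 - 2 = 7)
g(a) = -5 (g(a) = 2 + (0 - 1*7) = 2 + (0 - 7) = 2 - 7 = -5)
N(Z) = 9
j(W, H) = 9*H + 54*H*W (j(W, H) = ((6*W)*H + H)*9 = (6*H*W + H)*9 = (H + 6*H*W)*9 = 9*H + 54*H*W)
(106 + j(6, 9))*g(10) = (106 + 9*9*(1 + 6*6))*(-5) = (106 + 9*9*(1 + 36))*(-5) = (106 + 9*9*37)*(-5) = (106 + 2997)*(-5) = 3103*(-5) = -15515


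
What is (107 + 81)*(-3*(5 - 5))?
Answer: 0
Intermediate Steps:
(107 + 81)*(-3*(5 - 5)) = 188*(-3*0) = 188*0 = 0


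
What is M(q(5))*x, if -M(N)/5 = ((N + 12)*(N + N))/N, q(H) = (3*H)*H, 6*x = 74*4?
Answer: -42920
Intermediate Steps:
x = 148/3 (x = (74*4)/6 = (⅙)*296 = 148/3 ≈ 49.333)
q(H) = 3*H²
M(N) = -120 - 10*N (M(N) = -5*(N + 12)*(N + N)/N = -5*(12 + N)*(2*N)/N = -5*2*N*(12 + N)/N = -5*(24 + 2*N) = -120 - 10*N)
M(q(5))*x = (-120 - 30*5²)*(148/3) = (-120 - 30*25)*(148/3) = (-120 - 10*75)*(148/3) = (-120 - 750)*(148/3) = -870*148/3 = -42920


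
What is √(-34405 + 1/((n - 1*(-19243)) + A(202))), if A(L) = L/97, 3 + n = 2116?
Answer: I*√147669072984281982/2071734 ≈ 185.49*I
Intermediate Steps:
n = 2113 (n = -3 + 2116 = 2113)
A(L) = L/97 (A(L) = L*(1/97) = L/97)
√(-34405 + 1/((n - 1*(-19243)) + A(202))) = √(-34405 + 1/((2113 - 1*(-19243)) + (1/97)*202)) = √(-34405 + 1/((2113 + 19243) + 202/97)) = √(-34405 + 1/(21356 + 202/97)) = √(-34405 + 1/(2071734/97)) = √(-34405 + 97/2071734) = √(-71278008173/2071734) = I*√147669072984281982/2071734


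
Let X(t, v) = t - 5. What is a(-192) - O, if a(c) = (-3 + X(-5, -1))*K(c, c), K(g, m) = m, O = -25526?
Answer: 28022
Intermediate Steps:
X(t, v) = -5 + t
a(c) = -13*c (a(c) = (-3 + (-5 - 5))*c = (-3 - 10)*c = -13*c)
a(-192) - O = -13*(-192) - 1*(-25526) = 2496 + 25526 = 28022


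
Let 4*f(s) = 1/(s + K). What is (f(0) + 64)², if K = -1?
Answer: 65025/16 ≈ 4064.1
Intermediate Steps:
f(s) = 1/(4*(-1 + s)) (f(s) = 1/(4*(s - 1)) = 1/(4*(-1 + s)))
(f(0) + 64)² = (1/(4*(-1 + 0)) + 64)² = ((¼)/(-1) + 64)² = ((¼)*(-1) + 64)² = (-¼ + 64)² = (255/4)² = 65025/16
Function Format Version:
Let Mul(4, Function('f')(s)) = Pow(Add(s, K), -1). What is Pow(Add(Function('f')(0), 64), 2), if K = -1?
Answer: Rational(65025, 16) ≈ 4064.1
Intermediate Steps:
Function('f')(s) = Mul(Rational(1, 4), Pow(Add(-1, s), -1)) (Function('f')(s) = Mul(Rational(1, 4), Pow(Add(s, -1), -1)) = Mul(Rational(1, 4), Pow(Add(-1, s), -1)))
Pow(Add(Function('f')(0), 64), 2) = Pow(Add(Mul(Rational(1, 4), Pow(Add(-1, 0), -1)), 64), 2) = Pow(Add(Mul(Rational(1, 4), Pow(-1, -1)), 64), 2) = Pow(Add(Mul(Rational(1, 4), -1), 64), 2) = Pow(Add(Rational(-1, 4), 64), 2) = Pow(Rational(255, 4), 2) = Rational(65025, 16)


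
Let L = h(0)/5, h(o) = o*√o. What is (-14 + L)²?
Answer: 196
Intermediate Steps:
h(o) = o^(3/2)
L = 0 (L = 0^(3/2)/5 = 0*(⅕) = 0)
(-14 + L)² = (-14 + 0)² = (-14)² = 196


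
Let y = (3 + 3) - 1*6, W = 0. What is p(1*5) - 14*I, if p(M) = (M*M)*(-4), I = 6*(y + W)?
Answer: -100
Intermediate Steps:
y = 0 (y = 6 - 6 = 0)
I = 0 (I = 6*(0 + 0) = 6*0 = 0)
p(M) = -4*M**2 (p(M) = M**2*(-4) = -4*M**2)
p(1*5) - 14*I = -4*(1*5)**2 - 14*0 = -4*5**2 + 0 = -4*25 + 0 = -100 + 0 = -100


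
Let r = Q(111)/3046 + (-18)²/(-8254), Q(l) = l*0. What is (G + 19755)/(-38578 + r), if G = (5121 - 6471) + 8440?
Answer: -110789315/159211568 ≈ -0.69586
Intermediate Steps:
Q(l) = 0
G = 7090 (G = -1350 + 8440 = 7090)
r = -162/4127 (r = 0/3046 + (-18)²/(-8254) = 0*(1/3046) + 324*(-1/8254) = 0 - 162/4127 = -162/4127 ≈ -0.039254)
(G + 19755)/(-38578 + r) = (7090 + 19755)/(-38578 - 162/4127) = 26845/(-159211568/4127) = 26845*(-4127/159211568) = -110789315/159211568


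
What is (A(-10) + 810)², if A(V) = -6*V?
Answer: 756900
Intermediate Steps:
(A(-10) + 810)² = (-6*(-10) + 810)² = (60 + 810)² = 870² = 756900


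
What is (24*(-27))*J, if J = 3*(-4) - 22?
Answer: 22032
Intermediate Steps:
J = -34 (J = -12 - 22 = -34)
(24*(-27))*J = (24*(-27))*(-34) = -648*(-34) = 22032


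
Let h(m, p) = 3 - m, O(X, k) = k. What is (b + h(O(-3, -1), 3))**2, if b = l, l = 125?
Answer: 16641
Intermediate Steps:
b = 125
(b + h(O(-3, -1), 3))**2 = (125 + (3 - 1*(-1)))**2 = (125 + (3 + 1))**2 = (125 + 4)**2 = 129**2 = 16641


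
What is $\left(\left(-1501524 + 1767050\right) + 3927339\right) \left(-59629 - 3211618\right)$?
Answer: $-13715897052655$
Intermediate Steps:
$\left(\left(-1501524 + 1767050\right) + 3927339\right) \left(-59629 - 3211618\right) = \left(265526 + 3927339\right) \left(-59629 - 3211618\right) = 4192865 \left(-3271247\right) = -13715897052655$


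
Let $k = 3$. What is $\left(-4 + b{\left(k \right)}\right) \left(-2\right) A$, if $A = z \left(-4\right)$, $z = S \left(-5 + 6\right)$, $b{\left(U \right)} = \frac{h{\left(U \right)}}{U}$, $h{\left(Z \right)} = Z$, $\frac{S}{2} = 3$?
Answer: $-144$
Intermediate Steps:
$S = 6$ ($S = 2 \cdot 3 = 6$)
$b{\left(U \right)} = 1$ ($b{\left(U \right)} = \frac{U}{U} = 1$)
$z = 6$ ($z = 6 \left(-5 + 6\right) = 6 \cdot 1 = 6$)
$A = -24$ ($A = 6 \left(-4\right) = -24$)
$\left(-4 + b{\left(k \right)}\right) \left(-2\right) A = \left(-4 + 1\right) \left(-2\right) \left(-24\right) = \left(-3\right) \left(-2\right) \left(-24\right) = 6 \left(-24\right) = -144$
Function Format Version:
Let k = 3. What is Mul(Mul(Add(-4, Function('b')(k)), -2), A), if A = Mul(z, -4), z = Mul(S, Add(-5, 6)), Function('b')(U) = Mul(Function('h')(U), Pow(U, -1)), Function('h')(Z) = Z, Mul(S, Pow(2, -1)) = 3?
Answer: -144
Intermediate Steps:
S = 6 (S = Mul(2, 3) = 6)
Function('b')(U) = 1 (Function('b')(U) = Mul(U, Pow(U, -1)) = 1)
z = 6 (z = Mul(6, Add(-5, 6)) = Mul(6, 1) = 6)
A = -24 (A = Mul(6, -4) = -24)
Mul(Mul(Add(-4, Function('b')(k)), -2), A) = Mul(Mul(Add(-4, 1), -2), -24) = Mul(Mul(-3, -2), -24) = Mul(6, -24) = -144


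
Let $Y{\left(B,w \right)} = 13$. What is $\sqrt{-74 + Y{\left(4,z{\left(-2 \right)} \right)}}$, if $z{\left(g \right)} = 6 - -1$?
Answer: $i \sqrt{61} \approx 7.8102 i$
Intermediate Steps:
$z{\left(g \right)} = 7$ ($z{\left(g \right)} = 6 + 1 = 7$)
$\sqrt{-74 + Y{\left(4,z{\left(-2 \right)} \right)}} = \sqrt{-74 + 13} = \sqrt{-61} = i \sqrt{61}$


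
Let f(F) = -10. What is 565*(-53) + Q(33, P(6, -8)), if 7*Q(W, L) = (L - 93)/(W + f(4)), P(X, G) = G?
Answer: -4821246/161 ≈ -29946.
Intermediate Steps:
Q(W, L) = (-93 + L)/(7*(-10 + W)) (Q(W, L) = ((L - 93)/(W - 10))/7 = ((-93 + L)/(-10 + W))/7 = (-93 + L)/(7*(-10 + W)))
565*(-53) + Q(33, P(6, -8)) = 565*(-53) + (-93 - 8)/(7*(-10 + 33)) = -29945 + (⅐)*(-101)/23 = -29945 + (⅐)*(1/23)*(-101) = -29945 - 101/161 = -4821246/161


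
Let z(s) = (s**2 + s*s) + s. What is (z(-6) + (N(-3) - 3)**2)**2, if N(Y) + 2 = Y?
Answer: 16900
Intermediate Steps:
z(s) = s + 2*s**2 (z(s) = (s**2 + s**2) + s = 2*s**2 + s = s + 2*s**2)
N(Y) = -2 + Y
(z(-6) + (N(-3) - 3)**2)**2 = (-6*(1 + 2*(-6)) + ((-2 - 3) - 3)**2)**2 = (-6*(1 - 12) + (-5 - 3)**2)**2 = (-6*(-11) + (-8)**2)**2 = (66 + 64)**2 = 130**2 = 16900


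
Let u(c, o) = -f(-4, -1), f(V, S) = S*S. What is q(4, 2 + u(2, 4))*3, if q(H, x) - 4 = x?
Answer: 15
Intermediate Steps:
f(V, S) = S**2
u(c, o) = -1 (u(c, o) = -1*(-1)**2 = -1*1 = -1)
q(H, x) = 4 + x
q(4, 2 + u(2, 4))*3 = (4 + (2 - 1))*3 = (4 + 1)*3 = 5*3 = 15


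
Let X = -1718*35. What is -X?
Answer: 60130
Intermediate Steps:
X = -60130
-X = -1*(-60130) = 60130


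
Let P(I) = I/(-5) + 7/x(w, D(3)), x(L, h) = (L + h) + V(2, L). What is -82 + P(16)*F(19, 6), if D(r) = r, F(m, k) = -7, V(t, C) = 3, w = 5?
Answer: -3523/55 ≈ -64.055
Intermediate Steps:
x(L, h) = 3 + L + h (x(L, h) = (L + h) + 3 = 3 + L + h)
P(I) = 7/11 - I/5 (P(I) = I/(-5) + 7/(3 + 5 + 3) = I*(-⅕) + 7/11 = -I/5 + 7*(1/11) = -I/5 + 7/11 = 7/11 - I/5)
-82 + P(16)*F(19, 6) = -82 + (7/11 - ⅕*16)*(-7) = -82 + (7/11 - 16/5)*(-7) = -82 - 141/55*(-7) = -82 + 987/55 = -3523/55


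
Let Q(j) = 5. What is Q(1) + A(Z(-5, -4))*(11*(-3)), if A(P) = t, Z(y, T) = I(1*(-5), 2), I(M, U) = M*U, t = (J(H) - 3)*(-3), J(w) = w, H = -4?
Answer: -688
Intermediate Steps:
t = 21 (t = (-4 - 3)*(-3) = -7*(-3) = 21)
Z(y, T) = -10 (Z(y, T) = (1*(-5))*2 = -5*2 = -10)
A(P) = 21
Q(1) + A(Z(-5, -4))*(11*(-3)) = 5 + 21*(11*(-3)) = 5 + 21*(-33) = 5 - 693 = -688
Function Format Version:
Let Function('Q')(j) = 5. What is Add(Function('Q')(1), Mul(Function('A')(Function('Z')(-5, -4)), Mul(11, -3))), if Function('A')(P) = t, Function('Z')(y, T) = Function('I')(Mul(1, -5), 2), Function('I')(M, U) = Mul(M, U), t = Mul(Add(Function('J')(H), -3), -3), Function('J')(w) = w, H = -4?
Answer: -688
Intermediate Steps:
t = 21 (t = Mul(Add(-4, -3), -3) = Mul(-7, -3) = 21)
Function('Z')(y, T) = -10 (Function('Z')(y, T) = Mul(Mul(1, -5), 2) = Mul(-5, 2) = -10)
Function('A')(P) = 21
Add(Function('Q')(1), Mul(Function('A')(Function('Z')(-5, -4)), Mul(11, -3))) = Add(5, Mul(21, Mul(11, -3))) = Add(5, Mul(21, -33)) = Add(5, -693) = -688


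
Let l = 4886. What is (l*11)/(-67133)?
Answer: -4886/6103 ≈ -0.80059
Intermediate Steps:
(l*11)/(-67133) = (4886*11)/(-67133) = 53746*(-1/67133) = -4886/6103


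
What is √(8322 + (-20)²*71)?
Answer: √36722 ≈ 191.63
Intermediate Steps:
√(8322 + (-20)²*71) = √(8322 + 400*71) = √(8322 + 28400) = √36722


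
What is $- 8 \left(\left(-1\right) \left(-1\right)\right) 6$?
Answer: $-48$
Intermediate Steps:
$- 8 \left(\left(-1\right) \left(-1\right)\right) 6 = \left(-8\right) 1 \cdot 6 = \left(-8\right) 6 = -48$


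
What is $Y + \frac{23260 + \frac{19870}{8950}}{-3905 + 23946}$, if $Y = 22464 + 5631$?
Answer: $\frac{71993180816}{2562385} \approx 28096.0$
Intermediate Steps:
$Y = 28095$
$Y + \frac{23260 + \frac{19870}{8950}}{-3905 + 23946} = 28095 + \frac{23260 + \frac{19870}{8950}}{-3905 + 23946} = 28095 + \frac{23260 + 19870 \cdot \frac{1}{8950}}{20041} = 28095 + \left(23260 + \frac{1987}{895}\right) \frac{1}{20041} = 28095 + \frac{20819687}{895} \cdot \frac{1}{20041} = 28095 + \frac{2974241}{2562385} = \frac{71993180816}{2562385}$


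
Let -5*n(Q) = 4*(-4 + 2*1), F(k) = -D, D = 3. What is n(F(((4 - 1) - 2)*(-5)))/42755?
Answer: 8/213775 ≈ 3.7423e-5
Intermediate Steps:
F(k) = -3 (F(k) = -1*3 = -3)
n(Q) = 8/5 (n(Q) = -4*(-4 + 2*1)/5 = -4*(-4 + 2)/5 = -4*(-2)/5 = -⅕*(-8) = 8/5)
n(F(((4 - 1) - 2)*(-5)))/42755 = (8/5)/42755 = (8/5)*(1/42755) = 8/213775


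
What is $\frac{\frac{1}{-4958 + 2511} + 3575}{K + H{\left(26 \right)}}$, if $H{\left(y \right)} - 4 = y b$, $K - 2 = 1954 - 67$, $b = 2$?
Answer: $\frac{8748024}{4759415} \approx 1.838$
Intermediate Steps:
$K = 1889$ ($K = 2 + \left(1954 - 67\right) = 2 + 1887 = 1889$)
$H{\left(y \right)} = 4 + 2 y$ ($H{\left(y \right)} = 4 + y 2 = 4 + 2 y$)
$\frac{\frac{1}{-4958 + 2511} + 3575}{K + H{\left(26 \right)}} = \frac{\frac{1}{-4958 + 2511} + 3575}{1889 + \left(4 + 2 \cdot 26\right)} = \frac{\frac{1}{-2447} + 3575}{1889 + \left(4 + 52\right)} = \frac{- \frac{1}{2447} + 3575}{1889 + 56} = \frac{8748024}{2447 \cdot 1945} = \frac{8748024}{2447} \cdot \frac{1}{1945} = \frac{8748024}{4759415}$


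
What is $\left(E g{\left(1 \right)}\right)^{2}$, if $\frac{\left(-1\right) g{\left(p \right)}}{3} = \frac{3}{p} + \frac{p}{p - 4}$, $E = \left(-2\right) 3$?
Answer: $2304$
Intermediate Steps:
$E = -6$
$g{\left(p \right)} = - \frac{9}{p} - \frac{3 p}{-4 + p}$ ($g{\left(p \right)} = - 3 \left(\frac{3}{p} + \frac{p}{p - 4}\right) = - 3 \left(\frac{3}{p} + \frac{p}{-4 + p}\right) = - \frac{9}{p} - \frac{3 p}{-4 + p}$)
$\left(E g{\left(1 \right)}\right)^{2} = \left(- 6 \frac{3 \left(12 - 1^{2} - 3\right)}{1 \left(-4 + 1\right)}\right)^{2} = \left(- 6 \cdot 3 \cdot 1 \frac{1}{-3} \left(12 - 1 - 3\right)\right)^{2} = \left(- 6 \cdot 3 \cdot 1 \left(- \frac{1}{3}\right) \left(12 - 1 - 3\right)\right)^{2} = \left(- 6 \cdot 3 \cdot 1 \left(- \frac{1}{3}\right) 8\right)^{2} = \left(\left(-6\right) \left(-8\right)\right)^{2} = 48^{2} = 2304$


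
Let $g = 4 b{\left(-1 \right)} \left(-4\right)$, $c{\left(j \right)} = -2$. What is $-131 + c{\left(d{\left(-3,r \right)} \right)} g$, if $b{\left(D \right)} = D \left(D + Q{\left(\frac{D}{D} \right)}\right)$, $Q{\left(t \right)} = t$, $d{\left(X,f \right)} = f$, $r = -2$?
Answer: $-131$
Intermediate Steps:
$b{\left(D \right)} = D \left(1 + D\right)$ ($b{\left(D \right)} = D \left(D + \frac{D}{D}\right) = D \left(D + 1\right) = D \left(1 + D\right)$)
$g = 0$ ($g = 4 \left(- (1 - 1)\right) \left(-4\right) = 4 \left(\left(-1\right) 0\right) \left(-4\right) = 4 \cdot 0 \left(-4\right) = 0 \left(-4\right) = 0$)
$-131 + c{\left(d{\left(-3,r \right)} \right)} g = -131 - 0 = -131 + 0 = -131$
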